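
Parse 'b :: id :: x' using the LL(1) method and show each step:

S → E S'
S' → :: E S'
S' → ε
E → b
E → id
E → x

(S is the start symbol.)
Stack is shown with the top on the left.

Stack      Input           Action
---------------------------------
S $        b :: id :: x $  output S → E S'
E S' $     b :: id :: x $  output E → b
b S' $     b :: id :: x $  match 'b'
S' $       :: id :: x $    output S' → :: E S'
:: E S' $  :: id :: x $    match '::'
E S' $     id :: x $       output E → id
id S' $    id :: x $       match 'id'
S' $       :: x $          output S' → :: E S'
:: E S' $  :: x $          match '::'
E S' $     x $             output E → x
x S' $     x $             match 'x'
S' $       $               output S' → ε
$          $               accept

The string is accepted.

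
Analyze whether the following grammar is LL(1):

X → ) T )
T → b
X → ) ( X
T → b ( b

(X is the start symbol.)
No. Predict set conflict for X: { ')' }

A grammar is LL(1) if for each non-terminal N with multiple productions, the predict sets of those productions are pairwise disjoint, where PREDICT(N → α) = (FIRST(α) \ {ε}) ∪ (FOLLOW(N) if α ⇒* ε).

For X:
  PREDICT(X → ')' T ')') = { ')' }
  PREDICT(X → ')' '(' X) = { ')' }
For T:
  PREDICT(T → b) = { 'b' }
  PREDICT(T → b '(' b) = { 'b' }

Conflict found: Predict set conflict for X: { ')' }
The grammar is NOT LL(1).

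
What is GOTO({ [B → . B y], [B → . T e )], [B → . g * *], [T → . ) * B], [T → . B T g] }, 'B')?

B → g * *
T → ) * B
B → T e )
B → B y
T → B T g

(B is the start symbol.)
{ [B → . B y], [B → . T e )], [B → . g * *], [B → B . y], [T → . ) * B], [T → . B T g], [T → B . T g] }

GOTO(I, 'B') = CLOSURE({ [A → αX.β] : [A → α.Xβ] ∈ I, X = 'B' })

Items with dot before 'B', with the dot advanced:
  [B → . B y] → [B → B . y]
  [T → . B T g] → [T → B . T g]
Closure of the advanced items:
  [T → B . T g] has the dot before T: add [T → . ) * B], [T → . B T g]
  [T → . B T g] has the dot before B: add [B → . g * *], [B → . T e )], [B → . B y]

GOTO = { [B → . B y], [B → . T e )], [B → . g * *], [B → B . y], [T → . ) * B], [T → . B T g], [T → B . T g] }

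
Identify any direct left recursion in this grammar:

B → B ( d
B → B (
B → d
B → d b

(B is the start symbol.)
Yes, B is left-recursive

Direct left recursion occurs when N → N α for some non-terminal N (the right-hand side begins with the left-hand side itself).

B → B ( d: LEFT RECURSIVE (starts with B)
B → B (: LEFT RECURSIVE (starts with B)
B → d: starts with d
B → d b: starts with d

The grammar has direct left recursion on: B.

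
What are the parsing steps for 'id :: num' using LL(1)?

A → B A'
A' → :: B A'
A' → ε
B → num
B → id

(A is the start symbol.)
Stack is shown with the top on the left.

Stack      Input        Action
------------------------------
A $        id :: num $  output A → B A'
B A' $     id :: num $  output B → id
id A' $    id :: num $  match 'id'
A' $       :: num $     output A' → :: B A'
:: B A' $  :: num $     match '::'
B A' $     num $        output B → num
num A' $   num $        match 'num'
A' $       $            output A' → ε
$          $            accept

The string is accepted.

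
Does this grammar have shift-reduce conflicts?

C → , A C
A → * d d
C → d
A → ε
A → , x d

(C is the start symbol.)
Augment with C' → C and build the canonical LR(0) collection (I0 = CLOSURE({[C' → . C]}), then GOTO on every symbol after a dot until no new states appear). It has 12 states:
  I0: { [C → . , A C], [C → . d], [C' → . C] }  — shift
  I1: { [A → . * d d], [A → . , x d], [A → .], [C → , . A C] }  — shift, reduce
  I2: { [C' → C .] }  — accept
  I3: { [C → d .] }  — reduce
  I4: { [A → * . d d] }  — shift
  I5: { [A → , . x d] }  — shift
  I6: { [C → , A . C], [C → . , A C], [C → . d] }  — shift
  I7: { [C → , A C .] }  — reduce
  I8: { [A → , x . d] }  — shift
  I9: { [A → , x d .] }  — reduce
  I10: { [A → * d . d] }  — shift
  I11: { [A → * d d .] }  — reduce

I1 contains reduce item [A → .] and shift items [A → . * d d], [A → . , x d] — shift-reduce conflict.

Answer: Yes — I1: [A → .] vs [A → . * d d]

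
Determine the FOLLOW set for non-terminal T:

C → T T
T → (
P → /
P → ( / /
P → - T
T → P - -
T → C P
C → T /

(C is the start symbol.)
{ $, '(', '-', '/' }

In C → T T: T is followed by T, add FIRST(T) \ {ε} = { '(', '-', '/' }
In C → T T: T is at the end, add FOLLOW(C)
In P → - T: T is at the end, add FOLLOW(P)
In C → T /: T is followed by '/', add FIRST('/') \ {ε} = { '/' }

The FOLLOW sets referred to above (computed the same way, to a fixed point):
  FOLLOW(C) = { $, '(', '-', '/' }
  FOLLOW(P) = { $, '(', '-', '/' }

Taking the union: FOLLOW(T) = { $, '(', '-', '/' }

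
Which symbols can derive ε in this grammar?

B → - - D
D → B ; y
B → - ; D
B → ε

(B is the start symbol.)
{ 'B' }

ε-productions: B → ε
So B is immediately nullable.
No further non-terminal can be added: every production for the remaining non-terminals contains a terminal or a non-nullable non-terminal.
Nullable = { 'B' }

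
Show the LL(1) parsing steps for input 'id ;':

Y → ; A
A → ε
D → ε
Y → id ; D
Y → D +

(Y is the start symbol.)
Stack is shown with the top on the left.

Stack     Input   Action
------------------------
Y $       id ; $  output Y → id ; D
id ; D $  id ; $  match 'id'
; D $     ; $     match ';'
D $       $       output D → ε
$         $       accept

The string is accepted.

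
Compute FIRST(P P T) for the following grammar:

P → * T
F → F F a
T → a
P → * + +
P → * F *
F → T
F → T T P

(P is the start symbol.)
{ '*' }

FIRST sets of the non-terminals involved (from the grammar, by fixed-point iteration):
  FIRST(P) = { '*' }

To compute FIRST(P P T), process the symbols left to right:
Symbol P is a non-terminal. Add FIRST(P) \ {ε} = { '*' }
P is not nullable (ε ∉ FIRST(P)), so stop here.
FIRST(P P T) = { '*' }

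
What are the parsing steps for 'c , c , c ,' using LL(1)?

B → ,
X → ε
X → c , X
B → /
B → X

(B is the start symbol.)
Stack is shown with the top on the left.

Stack    Input          Action
------------------------------
B $      c , c , c , $  output B → X
X $      c , c , c , $  output X → c , X
c , X $  c , c , c , $  match 'c'
, X $    , c , c , $    match ','
X $      c , c , $      output X → c , X
c , X $  c , c , $      match 'c'
, X $    , c , $        match ','
X $      c , $          output X → c , X
c , X $  c , $          match 'c'
, X $    , $            match ','
X $      $              output X → ε
$        $              accept

The string is accepted.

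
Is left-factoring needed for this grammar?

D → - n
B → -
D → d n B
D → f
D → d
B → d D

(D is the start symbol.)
Yes, D has productions with common prefix 'd'

Left-factoring is needed when two productions for the same non-terminal
share a common prefix on the right-hand side.

Productions for D:
  D → - n
  D → d n B
  D → f
  D → d
Productions for B:
  B → -
  B → d D

Found common prefix 'd' in productions for D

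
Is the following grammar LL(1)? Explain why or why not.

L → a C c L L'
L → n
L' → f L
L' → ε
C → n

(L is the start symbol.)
Relevant sets:
  FOLLOW(L') = { $, 'f' }

For L:
  PREDICT(L → a C c L L') = { 'a' }
  PREDICT(L → n) = { 'n' }
For L':
  PREDICT(L' → f L) = { 'f' }
  PREDICT(L' → ε) = { $, 'f' }
C has a single production, so nothing to check there.

Conflict found: Predict set conflict for L': { 'f' }
The grammar is NOT LL(1).

Answer: No. Predict set conflict for L': { 'f' }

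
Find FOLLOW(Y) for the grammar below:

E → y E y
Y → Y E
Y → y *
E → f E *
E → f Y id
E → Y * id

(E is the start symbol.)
{ '*', 'f', 'id', 'y' }

In Y → Y E: Y is followed by E, add FIRST(E) \ {ε} = { 'f', 'y' }
In E → f Y id: Y is followed by id, add FIRST(id) \ {ε} = { 'id' }
In E → Y * id: Y is followed by '*' id, add FIRST('*' id) \ {ε} = { '*' }

Taking the union: FOLLOW(Y) = { '*', 'f', 'id', 'y' }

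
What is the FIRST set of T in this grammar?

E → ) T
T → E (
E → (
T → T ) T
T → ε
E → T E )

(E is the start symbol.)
{ '(', ')', ε }

FIRST sets of the other non-terminals involved (by the same procedure, iterated to a fixed point):
  FIRST(E) = { '(', ')' }

From T → E (:
  - E is a non-terminal: add FIRST(E) \ {ε} = { '(', ')' }
    E is not nullable, so stop
From T → T ) T:
  - T is the symbol being defined: contributes nothing new
    T is nullable, so continue to the next symbol
  - ')' is a terminal: add ')' and stop
From T → ε:
  - ε-production, so ε ∈ FIRST(T)

Collecting: FIRST(T) = { '(', ')', ε }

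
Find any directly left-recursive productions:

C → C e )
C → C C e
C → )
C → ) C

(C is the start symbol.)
Yes, C is left-recursive

C → C e ): LEFT RECURSIVE (starts with C)
C → C C e: LEFT RECURSIVE (starts with C)
C → ): starts with ')'
C → ) C: starts with ')'

The grammar has direct left recursion on: C.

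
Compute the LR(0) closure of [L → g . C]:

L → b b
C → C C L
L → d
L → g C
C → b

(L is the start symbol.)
{ [C → . C C L], [C → . b], [L → g . C] }

Start with: [L → g . C]
  [L → g . C] has the dot before C: add [C → . C C L], [C → . b]
No further items can be added.

CLOSURE = { [C → . C C L], [C → . b], [L → g . C] }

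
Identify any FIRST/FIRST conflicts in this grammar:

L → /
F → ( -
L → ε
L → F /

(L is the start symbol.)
No FIRST/FIRST conflicts.

FIRST sets of the non-terminals at (or reachable through a nullable prefix from) the front of some alternative:
  FIRST(F) = { '(' }

Productions for L:
  L → /: FIRST = { '/' }
  L → ε: FIRST = { ε }
  L → F /: FIRST = { '(' }
F has only one production, so no FIRST/FIRST conflict is possible there.

All alternatives of each non-terminal have pairwise disjoint FIRST sets.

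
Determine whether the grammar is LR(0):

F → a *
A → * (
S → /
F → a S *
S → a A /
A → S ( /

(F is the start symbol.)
Yes, the grammar is LR(0)

A grammar is LR(0) if no state in the canonical LR(0) collection has:
  - both a shift item (dot before a terminal) and a complete item (shift-reduce conflict), or
  - two or more complete items (reduce-reduce conflict; the accept item [F' → F .] counts as a complete item here).

Augment with F' → F and build the canonical LR(0) collection (I0 = CLOSURE({[F' → . F]}), then GOTO on every symbol after a dot until no new states appear). It has 15 states:
  I0: { [F → . a *], [F → . a S *], [F' → . F] }  — shift
  I1: { [F' → F .] }  — accept
  I2: { [F → a . *], [F → a . S *], [S → . /], [S → . a A /] }  — shift
  I3: { [F → a * .] }  — reduce
  I4: { [S → / .] }  — reduce
  I5: { [F → a S . *] }  — shift
  I6: { [A → . * (], [A → . S ( /], [S → . /], [S → . a A /], [S → a . A /] }  — shift
  I7: { [A → * . (] }  — shift
  I8: { [S → a A . /] }  — shift
  I9: { [A → S . ( /] }  — shift
  I10: { [A → S ( . /] }  — shift
  I11: { [A → S ( / .] }  — reduce
  I12: { [S → a A / .] }  — reduce
  I13: { [A → * ( .] }  — reduce
  I14: { [F → a S * .] }  — reduce

Every state is either a pure shift/goto state or contains exactly one complete item and nothing to shift — no conflicts. The grammar is LR(0).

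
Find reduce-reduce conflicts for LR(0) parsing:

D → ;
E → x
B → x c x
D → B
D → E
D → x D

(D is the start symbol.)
Augment with D' → D and build the canonical LR(0) collection (I0 = CLOSURE({[D' → . D]}), then GOTO on every symbol after a dot until no new states appear). It has 9 states:
  I0: { [B → . x c x], [D → . ;], [D → . B], [D → . E], [D → . x D], [D' → . D], [E → . x] }  — shift
  I1: { [D → ; .] }  — reduce
  I2: { [D → B .] }  — reduce
  I3: { [D' → D .] }  — accept
  I4: { [D → E .] }  — reduce
  I5: { [B → . x c x], [B → x . c x], [D → . ;], [D → . B], [D → . E], [D → . x D], [D → x . D], [E → . x], [E → x .] }  — shift, reduce
  I6: { [D → x D .] }  — reduce
  I7: { [B → x c . x] }  — shift
  I8: { [B → x c x .] }  — reduce

No state contains more than one complete item.

Answer: No reduce-reduce conflicts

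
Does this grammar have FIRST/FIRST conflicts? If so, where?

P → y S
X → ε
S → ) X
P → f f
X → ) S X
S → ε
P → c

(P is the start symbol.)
No FIRST/FIRST conflicts.

A FIRST/FIRST conflict occurs when two productions N → α and N → β for the same non-terminal have FIRST(α) ∩ FIRST(β) ≠ ∅ (with ε ∈ FIRST of a nullable right-hand side, so two nullable alternatives also conflict).

Productions for P:
  P → y S: FIRST = { 'y' }
  P → f f: FIRST = { 'f' }
  P → c: FIRST = { 'c' }
Productions for X:
  X → ε: FIRST = { ε }
  X → ) S X: FIRST = { ')' }
Productions for S:
  S → ) X: FIRST = { ')' }
  S → ε: FIRST = { ε }

All alternatives of each non-terminal have pairwise disjoint FIRST sets.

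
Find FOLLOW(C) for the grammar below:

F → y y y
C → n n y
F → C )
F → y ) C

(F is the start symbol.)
In F → C ): C is followed by ')', add FIRST(')') \ {ε} = { ')' }
In F → y ) C: C is at the end, add FOLLOW(F)

The FOLLOW sets referred to above (computed the same way, to a fixed point):
  FOLLOW(F) = { $ }

Taking the union: FOLLOW(C) = { $, ')' }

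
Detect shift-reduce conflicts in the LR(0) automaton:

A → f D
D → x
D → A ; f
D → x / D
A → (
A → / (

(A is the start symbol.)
Augment with A' → A and build the canonical LR(0) collection (I0 = CLOSURE({[A' → . A]}), then GOTO on every symbol after a dot until no new states appear). It has 13 states:
  I0: { [A → . (], [A → . / (], [A → . f D], [A' → . A] }  — shift
  I1: { [A → ( .] }  — reduce
  I2: { [A → / . (] }  — shift
  I3: { [A' → A .] }  — accept
  I4: { [A → . (], [A → . / (], [A → . f D], [A → f . D], [D → . A ; f], [D → . x / D], [D → . x] }  — shift
  I5: { [D → A . ; f] }  — shift
  I6: { [A → f D .] }  — reduce
  I7: { [D → x . / D], [D → x .] }  — shift, reduce
  I8: { [A → . (], [A → . / (], [A → . f D], [D → . A ; f], [D → . x / D], [D → . x], [D → x / . D] }  — shift
  I9: { [D → x / D .] }  — reduce
  I10: { [D → A ; . f] }  — shift
  I11: { [D → A ; f .] }  — reduce
  I12: { [A → / ( .] }  — reduce

I7 contains reduce item [D → x .] and shift item [D → x . / D] — shift-reduce conflict.

Answer: Yes — I7: [D → x .] vs [D → x . / D]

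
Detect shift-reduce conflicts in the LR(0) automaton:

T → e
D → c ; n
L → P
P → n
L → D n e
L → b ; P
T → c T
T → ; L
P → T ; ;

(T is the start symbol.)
A shift-reduce conflict occurs when an LR(0) state has both:
  - a complete (reduce) item [A → α .] (dot at the end), and
  - a shift item [B → β . c γ] (dot before a terminal).

Augment with T' → T and build the canonical LR(0) collection (I0 = CLOSURE({[T' → . T]}), then GOTO on every symbol after a dot until no new states appear). It has 21 states:
  I0: { [T → . ; L], [T → . c T], [T → . e], [T' → . T] }  — shift
  I1: { [D → . c ; n], [L → . D n e], [L → . P], [L → . b ; P], [P → . T ; ;], [P → . n], [T → . ; L], [T → . c T], [T → . e], [T → ; . L] }  — shift
  I2: { [T' → T .] }  — accept
  I3: { [T → . ; L], [T → . c T], [T → . e], [T → c . T] }  — shift
  I4: { [T → e .] }  — reduce
  I5: { [T → c T .] }  — reduce
  I6: { [L → D . n e] }  — shift
  I7: { [T → ; L .] }  — reduce
  I8: { [L → P .] }  — reduce
  I9: { [P → T . ; ;] }  — shift
  I10: { [L → b . ; P] }  — shift
  I11: { [D → c . ; n], [T → . ; L], [T → . c T], [T → . e], [T → c . T] }  — shift
  I12: { [P → n .] }  — reduce
  I13: { [D → . c ; n], [D → c ; . n], [L → . D n e], [L → . P], [L → . b ; P], [P → . T ; ;], [P → . n], [T → . ; L], [T → . c T], [T → . e], [T → ; . L] }  — shift
  I14: { [D → c ; n .], [P → n .] }  — 2 reduces
  I15: { [L → b ; . P], [P → . T ; ;], [P → . n], [T → . ; L], [T → . c T], [T → . e] }  — shift
  I16: { [L → b ; P .] }  — reduce
  I17: { [P → T ; . ;] }  — shift
  I18: { [P → T ; ; .] }  — reduce
  I19: { [L → D n . e] }  — shift
  I20: { [L → D n e .] }  — reduce

No state contains both a complete item and a shift item.

Answer: No shift-reduce conflicts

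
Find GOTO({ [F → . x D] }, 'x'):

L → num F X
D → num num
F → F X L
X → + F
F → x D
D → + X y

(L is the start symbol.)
{ [D → . + X y], [D → . num num], [F → x . D] }

GOTO(I, 'x') = CLOSURE({ [A → αX.β] : [A → α.Xβ] ∈ I, X = 'x' })

Items with dot before 'x', with the dot advanced:
  [F → . x D] → [F → x . D]
Closure of the advanced items:
  [F → x . D] has the dot before D: add [D → . num num], [D → . + X y]

GOTO = { [D → . + X y], [D → . num num], [F → x . D] }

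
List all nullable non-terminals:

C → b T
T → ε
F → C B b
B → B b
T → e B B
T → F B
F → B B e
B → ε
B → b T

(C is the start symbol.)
A non-terminal is nullable if it can derive ε (the empty string): either it has an ε-production, or it has a production whose right-hand side consists entirely of nullable non-terminals.

ε-productions: T → ε, B → ε
So T, B are immediately nullable.
No further non-terminal can be added: every production for the remaining non-terminals contains a terminal or a non-nullable non-terminal.
Nullable = { 'B', 'T' }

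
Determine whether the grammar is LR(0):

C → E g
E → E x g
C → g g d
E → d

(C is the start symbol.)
Yes, the grammar is LR(0)

A grammar is LR(0) if no state in the canonical LR(0) collection has:
  - both a shift item (dot before a terminal) and a complete item (shift-reduce conflict), or
  - two or more complete items (reduce-reduce conflict; the accept item [C' → C .] counts as a complete item here).

Augment with C' → C and build the canonical LR(0) collection (I0 = CLOSURE({[C' → . C]}), then GOTO on every symbol after a dot until no new states appear). It has 10 states:
  I0: { [C → . E g], [C → . g g d], [C' → . C], [E → . E x g], [E → . d] }  — shift
  I1: { [C' → C .] }  — accept
  I2: { [C → E . g], [E → E . x g] }  — shift
  I3: { [E → d .] }  — reduce
  I4: { [C → g . g d] }  — shift
  I5: { [C → g g . d] }  — shift
  I6: { [C → g g d .] }  — reduce
  I7: { [C → E g .] }  — reduce
  I8: { [E → E x . g] }  — shift
  I9: { [E → E x g .] }  — reduce

Every state is either a pure shift/goto state or contains exactly one complete item and nothing to shift — no conflicts. The grammar is LR(0).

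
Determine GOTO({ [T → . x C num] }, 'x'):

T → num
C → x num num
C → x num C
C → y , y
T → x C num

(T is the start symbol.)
{ [C → . x num C], [C → . x num num], [C → . y , y], [T → x . C num] }

GOTO(I, 'x') = CLOSURE({ [A → αX.β] : [A → α.Xβ] ∈ I, X = 'x' })

Items with dot before 'x', with the dot advanced:
  [T → . x C num] → [T → x . C num]
Closure of the advanced items:
  [T → x . C num] has the dot before C: add [C → . x num num], [C → . x num C], [C → . y , y]

GOTO = { [C → . x num C], [C → . x num num], [C → . y , y], [T → x . C num] }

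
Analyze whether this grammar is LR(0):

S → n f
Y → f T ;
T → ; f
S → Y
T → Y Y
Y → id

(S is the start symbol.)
Yes, the grammar is LR(0)

A grammar is LR(0) if no state in the canonical LR(0) collection has:
  - both a shift item (dot before a terminal) and a complete item (shift-reduce conflict), or
  - two or more complete items (reduce-reduce conflict; the accept item [S' → S .] counts as a complete item here).

Augment with S' → S and build the canonical LR(0) collection (I0 = CLOSURE({[S' → . S]}), then GOTO on every symbol after a dot until no new states appear). It has 13 states:
  I0: { [S → . Y], [S → . n f], [S' → . S], [Y → . f T ;], [Y → . id] }  — shift
  I1: { [S' → S .] }  — accept
  I2: { [S → Y .] }  — reduce
  I3: { [T → . ; f], [T → . Y Y], [Y → . f T ;], [Y → . id], [Y → f . T ;] }  — shift
  I4: { [Y → id .] }  — reduce
  I5: { [S → n . f] }  — shift
  I6: { [S → n f .] }  — reduce
  I7: { [T → ; . f] }  — shift
  I8: { [Y → f T . ;] }  — shift
  I9: { [T → Y . Y], [Y → . f T ;], [Y → . id] }  — shift
  I10: { [T → Y Y .] }  — reduce
  I11: { [Y → f T ; .] }  — reduce
  I12: { [T → ; f .] }  — reduce

Every state is either a pure shift/goto state or contains exactly one complete item and nothing to shift — no conflicts. The grammar is LR(0).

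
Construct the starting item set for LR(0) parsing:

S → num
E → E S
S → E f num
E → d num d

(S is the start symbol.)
{ [E → . E S], [E → . d num d], [S → . E f num], [S → . num], [S' → . S] }

First, augment the grammar with S' → S
I₀ = CLOSURE({ [S' → . S] }):
  [S' → . S] has the dot before S: add [S → . num], [S → . E f num]
  [S → . E f num] has the dot before E: add [E → . E S], [E → . d num d]
No further items can be added.

I₀ = { [E → . E S], [E → . d num d], [S → . E f num], [S → . num], [S' → . S] }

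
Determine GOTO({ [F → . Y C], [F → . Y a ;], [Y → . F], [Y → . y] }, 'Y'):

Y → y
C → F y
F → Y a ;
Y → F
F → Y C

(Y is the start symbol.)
{ [C → . F y], [F → . Y C], [F → . Y a ;], [F → Y . C], [F → Y . a ;], [Y → . F], [Y → . y] }

GOTO(I, 'Y') = CLOSURE({ [A → αX.β] : [A → α.Xβ] ∈ I, X = 'Y' })

Items with dot before 'Y', with the dot advanced:
  [F → . Y C] → [F → Y . C]
  [F → . Y a ;] → [F → Y . a ;]
Closure of the advanced items:
  [F → Y . C] has the dot before C: add [C → . F y]
  [C → . F y] has the dot before F: add [F → . Y a ;], [F → . Y C]
  [F → . Y a ;] has the dot before Y: add [Y → . y], [Y → . F]

GOTO = { [C → . F y], [F → . Y C], [F → . Y a ;], [F → Y . C], [F → Y . a ;], [Y → . F], [Y → . y] }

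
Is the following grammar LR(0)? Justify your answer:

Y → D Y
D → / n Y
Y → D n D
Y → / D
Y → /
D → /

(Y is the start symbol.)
Augment with Y' → Y and build the canonical LR(0) collection (I0 = CLOSURE({[Y' → . Y]}), then GOTO on every symbol after a dot until no new states appear). It has 11 states:
  I0: { [D → . / n Y], [D → . /], [Y → . / D], [Y → . /], [Y → . D Y], [Y → . D n D], [Y' → . Y] }  — shift
  I1: { [D → . / n Y], [D → . /], [D → / . n Y], [D → / .], [Y → / . D], [Y → / .] }  — shift, 2 reduces
  I2: { [D → . / n Y], [D → . /], [Y → . / D], [Y → . /], [Y → . D Y], [Y → . D n D], [Y → D . Y], [Y → D . n D] }  — shift
  I3: { [Y' → Y .] }  — accept
  I4: { [Y → D Y .] }  — reduce
  I5: { [D → . / n Y], [D → . /], [Y → D n . D] }  — shift
  I6: { [D → / . n Y], [D → / .] }  — shift, reduce
  I7: { [Y → D n D .] }  — reduce
  I8: { [D → . / n Y], [D → . /], [D → / n . Y], [Y → . / D], [Y → . /], [Y → . D Y], [Y → . D n D] }  — shift
  I9: { [D → / n Y .] }  — reduce
  I10: { [Y → / D .] }  — reduce

Conflict in state I1:
  Shift-reduce conflict between [D → / .] and [D → . /]
So the grammar is NOT LR(0).

Answer: No. Shift-reduce conflict between [D → / .] and [D → . /]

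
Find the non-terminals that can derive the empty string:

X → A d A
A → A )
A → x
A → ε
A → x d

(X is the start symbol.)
{ 'A' }

A non-terminal is nullable if it can derive ε (the empty string): either it has an ε-production, or it has a production whose right-hand side consists entirely of nullable non-terminals.

ε-productions: A → ε
So A is immediately nullable.
No further non-terminal can be added: every production for the remaining non-terminals contains a terminal or a non-nullable non-terminal.
Nullable = { 'A' }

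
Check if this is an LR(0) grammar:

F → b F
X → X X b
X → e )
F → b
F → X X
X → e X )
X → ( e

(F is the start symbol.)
No. Shift-reduce conflict between [F → b .] and [F → . b]

Augment with F' → F and build the canonical LR(0) collection (I0 = CLOSURE({[F' → . F]}), then GOTO on every symbol after a dot until no new states appear). It has 14 states:
  I0: { [F → . X X], [F → . b F], [F → . b], [F' → . F], [X → . ( e], [X → . X X b], [X → . e )], [X → . e X )] }  — shift
  I1: { [X → ( . e] }  — shift
  I2: { [F' → F .] }  — accept
  I3: { [F → X . X], [X → . ( e], [X → . X X b], [X → . e )], [X → . e X )], [X → X . X b] }  — shift
  I4: { [F → . X X], [F → . b F], [F → . b], [F → b . F], [F → b .], [X → . ( e], [X → . X X b], [X → . e )], [X → . e X )] }  — shift, reduce
  I5: { [X → . ( e], [X → . X X b], [X → . e )], [X → . e X )], [X → e . )], [X → e . X )] }  — shift
  I6: { [X → e ) .] }  — reduce
  I7: { [X → . ( e], [X → . X X b], [X → . e )], [X → . e X )], [X → X . X b], [X → e X . )] }  — shift
  I8: { [X → e X ) .] }  — reduce
  I9: { [X → . ( e], [X → . X X b], [X → . e )], [X → . e X )], [X → X . X b], [X → X X . b] }  — shift
  I10: { [X → X X b .] }  — reduce
  I11: { [F → b F .] }  — reduce
  I12: { [F → X X .], [X → . ( e], [X → . X X b], [X → . e )], [X → . e X )], [X → X . X b], [X → X X . b] }  — shift, reduce
  I13: { [X → ( e .] }  — reduce

Conflict in state I4:
  Shift-reduce conflict between [F → b .] and [F → . b]
So the grammar is NOT LR(0).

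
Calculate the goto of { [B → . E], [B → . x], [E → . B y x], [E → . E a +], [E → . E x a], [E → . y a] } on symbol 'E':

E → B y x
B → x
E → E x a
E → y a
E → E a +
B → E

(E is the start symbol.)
GOTO(I, 'E') = CLOSURE({ [A → αX.β] : [A → α.Xβ] ∈ I, X = 'E' })

Items with dot before 'E', with the dot advanced:
  [B → . E] → [B → E .]
  [E → . E a +] → [E → E . a +]
  [E → . E x a] → [E → E . x a]
Closure adds nothing (no advanced item has the dot before a non-terminal).

GOTO = { [B → E .], [E → E . a +], [E → E . x a] }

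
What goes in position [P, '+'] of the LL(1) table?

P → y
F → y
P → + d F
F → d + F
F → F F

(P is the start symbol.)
To find M[P, '+'], we find productions for P where '+' is in the predict set (PREDICT(N → α) = (FIRST(α) \ {ε}) ∪ (FOLLOW(N) if α ⇒* ε)).

P → y: PREDICT = { 'y' }
P → + d F: PREDICT = { '+' }
  '+' is in predict set, so this production goes in M[P, '+']

M[P, '+'] = P → + d F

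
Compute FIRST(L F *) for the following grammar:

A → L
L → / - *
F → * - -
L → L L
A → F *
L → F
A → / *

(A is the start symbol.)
{ '*', '/' }

FIRST sets of the non-terminals involved (from the grammar, by fixed-point iteration):
  FIRST(L) = { '*', '/' }

To compute FIRST(L F *), process the symbols left to right:
Symbol L is a non-terminal. Add FIRST(L) \ {ε} = { '*', '/' }
L is not nullable (ε ∉ FIRST(L)), so stop here.
FIRST(L F *) = { '*', '/' }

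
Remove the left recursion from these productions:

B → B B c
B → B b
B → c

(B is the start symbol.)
B is directly left-recursive. The standard transformation for
  A → A α₁ | ... | A α_m | β₁ | ... | β_n
is
  A  → β₁ A' | ... | β_n A'
  A' → α₁ A' | ... | α_m A' | ε

B → c becomes B → c B'
B → B B c becomes B' → B c B'
B → B b becomes B' → b B'
Add B' → ε

Resulting grammar:
B → c B'
B' → B c B'
B' → b B'
B' → ε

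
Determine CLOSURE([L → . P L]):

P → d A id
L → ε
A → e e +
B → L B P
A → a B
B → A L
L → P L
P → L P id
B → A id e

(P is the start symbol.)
{ [L → . P L], [L → .], [P → . L P id], [P → . d A id] }

Start with: [L → . P L]
  [L → . P L] has the dot before P: add [P → . d A id], [P → . L P id]
  [P → . L P id] has the dot before L: add [L → .]
No further items can be added.

CLOSURE = { [L → . P L], [L → .], [P → . L P id], [P → . d A id] }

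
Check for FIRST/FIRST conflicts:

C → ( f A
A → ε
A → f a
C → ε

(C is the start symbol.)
No FIRST/FIRST conflicts.

A FIRST/FIRST conflict occurs when two productions N → α and N → β for the same non-terminal have FIRST(α) ∩ FIRST(β) ≠ ∅ (with ε ∈ FIRST of a nullable right-hand side, so two nullable alternatives also conflict).

Productions for C:
  C → ( f A: FIRST = { '(' }
  C → ε: FIRST = { ε }
Productions for A:
  A → ε: FIRST = { ε }
  A → f a: FIRST = { 'f' }

All alternatives of each non-terminal have pairwise disjoint FIRST sets.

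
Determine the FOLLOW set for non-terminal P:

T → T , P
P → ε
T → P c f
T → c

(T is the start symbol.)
{ $, ',', 'c' }

To compute FOLLOW(P), find every occurrence of P on a right-hand side N → α P β: add FIRST(β) \ {ε}, and if β is empty or nullable also add FOLLOW(N). Iterate to a fixed point.

In T → T , P: P is at the end, add FOLLOW(T)
In T → P c f: P is followed by c f, add FIRST(c f) \ {ε} = { 'c' }

The FOLLOW sets referred to above (computed the same way, to a fixed point):
  FOLLOW(T) = { $, ',' }

Taking the union: FOLLOW(P) = { $, ',', 'c' }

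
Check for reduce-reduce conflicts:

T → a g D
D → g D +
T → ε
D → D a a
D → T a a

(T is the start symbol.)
Augment with T' → T and build the canonical LR(0) collection (I0 = CLOSURE({[T' → . T]}), then GOTO on every symbol after a dot until no new states appear). It has 13 states:
  I0: { [T → . a g D], [T → .], [T' → . T] }  — shift, reduce
  I1: { [T' → T .] }  — accept
  I2: { [T → a . g D] }  — shift
  I3: { [D → . D a a], [D → . T a a], [D → . g D +], [T → . a g D], [T → .], [T → a g . D] }  — shift, reduce
  I4: { [D → D . a a], [T → a g D .] }  — shift, reduce
  I5: { [D → T . a a] }  — shift
  I6: { [D → . D a a], [D → . T a a], [D → . g D +], [D → g . D +], [T → . a g D], [T → .] }  — shift, reduce
  I7: { [D → D . a a], [D → g D . +] }  — shift
  I8: { [D → g D + .] }  — reduce
  I9: { [D → D a . a] }  — shift
  I10: { [D → D a a .] }  — reduce
  I11: { [D → T a . a] }  — shift
  I12: { [D → T a a .] }  — reduce

No state contains more than one complete item.

Answer: No reduce-reduce conflicts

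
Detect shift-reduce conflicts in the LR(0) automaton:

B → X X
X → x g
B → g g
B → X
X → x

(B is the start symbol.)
Yes — I2: [B → X .] vs [X → . x]; I4: [X → x .] vs [X → x . g]

A shift-reduce conflict occurs when an LR(0) state has both:
  - a complete (reduce) item [A → α .] (dot at the end), and
  - a shift item [B → β . c γ] (dot before a terminal).

Augment with B' → B and build the canonical LR(0) collection (I0 = CLOSURE({[B' → . B]}), then GOTO on every symbol after a dot until no new states appear). It has 8 states:
  I0: { [B → . X X], [B → . X], [B → . g g], [B' → . B], [X → . x g], [X → . x] }  — shift
  I1: { [B' → B .] }  — accept
  I2: { [B → X . X], [B → X .], [X → . x g], [X → . x] }  — shift, reduce
  I3: { [B → g . g] }  — shift
  I4: { [X → x . g], [X → x .] }  — shift, reduce
  I5: { [X → x g .] }  — reduce
  I6: { [B → g g .] }  — reduce
  I7: { [B → X X .] }  — reduce

I2 contains reduce item [B → X .] and shift items [X → . x], [X → . x g] — shift-reduce conflict.
I4 contains reduce item [X → x .] and shift item [X → x . g] — shift-reduce conflict.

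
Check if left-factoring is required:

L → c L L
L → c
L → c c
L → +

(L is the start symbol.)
Left-factoring is needed when two productions for the same non-terminal
share a common prefix on the right-hand side.

Productions for L:
  L → c L L
  L → c
  L → c c
  L → +

Found common prefix 'c' in productions for L

Answer: Yes, L has productions with common prefix 'c'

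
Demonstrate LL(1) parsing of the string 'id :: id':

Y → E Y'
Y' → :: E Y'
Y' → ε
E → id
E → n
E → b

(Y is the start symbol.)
LL(1) parsing maintains a stack (initially the start symbol over $) and the input. At each step: if the stack top is a terminal, match it against the current input token; if it is a non-terminal N, replace it with the RHS of M[N, lookahead] (the unique production whose predict set contains the lookahead).

Stack is shown with the top on the left.

Stack      Input       Action
-----------------------------
Y $        id :: id $  output Y → E Y'
E Y' $     id :: id $  output E → id
id Y' $    id :: id $  match 'id'
Y' $       :: id $     output Y' → :: E Y'
:: E Y' $  :: id $     match '::'
E Y' $     id $        output E → id
id Y' $    id $        match 'id'
Y' $       $           output Y' → ε
$          $           accept

The string is accepted.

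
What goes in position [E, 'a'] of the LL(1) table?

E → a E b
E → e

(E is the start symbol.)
E → a E b

To find M[E, 'a'], we find productions for E where 'a' is in the predict set (PREDICT(N → α) = (FIRST(α) \ {ε}) ∪ (FOLLOW(N) if α ⇒* ε)).

E → a E b: PREDICT = { 'a' }
  'a' is in predict set, so this production goes in M[E, 'a']
E → e: PREDICT = { 'e' }

M[E, 'a'] = E → a E b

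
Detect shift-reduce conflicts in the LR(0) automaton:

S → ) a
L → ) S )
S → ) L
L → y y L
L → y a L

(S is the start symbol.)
No shift-reduce conflicts

A shift-reduce conflict occurs when an LR(0) state has both:
  - a complete (reduce) item [A → α .] (dot at the end), and
  - a shift item [B → β . c γ] (dot before a terminal).

Augment with S' → S and build the canonical LR(0) collection (I0 = CLOSURE({[S' → . S]}), then GOTO on every symbol after a dot until no new states appear). It has 13 states:
  I0: { [S → . ) L], [S → . ) a], [S' → . S] }  — shift
  I1: { [L → . ) S )], [L → . y a L], [L → . y y L], [S → ) . L], [S → ) . a] }  — shift
  I2: { [S' → S .] }  — accept
  I3: { [L → ) . S )], [S → . ) L], [S → . ) a] }  — shift
  I4: { [S → ) L .] }  — reduce
  I5: { [S → ) a .] }  — reduce
  I6: { [L → y . a L], [L → y . y L] }  — shift
  I7: { [L → . ) S )], [L → . y a L], [L → . y y L], [L → y a . L] }  — shift
  I8: { [L → . ) S )], [L → . y a L], [L → . y y L], [L → y y . L] }  — shift
  I9: { [L → y y L .] }  — reduce
  I10: { [L → y a L .] }  — reduce
  I11: { [L → ) S . )] }  — shift
  I12: { [L → ) S ) .] }  — reduce

No state contains both a complete item and a shift item.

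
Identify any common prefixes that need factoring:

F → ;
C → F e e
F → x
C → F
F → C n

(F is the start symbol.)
Yes, C has productions with common prefix 'F'

Left-factoring is needed when two productions for the same non-terminal
share a common prefix on the right-hand side.

Productions for F:
  F → ;
  F → x
  F → C n
Productions for C:
  C → F e e
  C → F

Found common prefix 'F' in productions for C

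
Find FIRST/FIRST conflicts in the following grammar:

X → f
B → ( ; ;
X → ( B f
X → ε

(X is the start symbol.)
Productions for X:
  X → f: FIRST = { 'f' }
  X → ( B f: FIRST = { '(' }
  X → ε: FIRST = { ε }
B has only one production, so no FIRST/FIRST conflict is possible there.

All alternatives of each non-terminal have pairwise disjoint FIRST sets.

Answer: No FIRST/FIRST conflicts.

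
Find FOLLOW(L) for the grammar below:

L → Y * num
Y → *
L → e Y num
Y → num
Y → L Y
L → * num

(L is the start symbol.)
{ $, '*', 'e', 'num' }

To compute FOLLOW(L), find every occurrence of L on a right-hand side N → α L β: add FIRST(β) \ {ε}, and if β is empty or nullable also add FOLLOW(N). Iterate to a fixed point.

L is the start symbol, so $ ∈ FOLLOW(L).
In Y → L Y: L is followed by Y, add FIRST(Y) \ {ε} = { '*', 'e', 'num' }

Taking the union: FOLLOW(L) = { $, '*', 'e', 'num' }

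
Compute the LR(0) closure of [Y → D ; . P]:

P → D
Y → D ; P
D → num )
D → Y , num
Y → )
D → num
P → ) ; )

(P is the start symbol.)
{ [D → . Y , num], [D → . num )], [D → . num], [P → . ) ; )], [P → . D], [Y → . )], [Y → . D ; P], [Y → D ; . P] }

To compute CLOSURE, for each item [A → α.Bβ] where B is a non-terminal, add [B → .γ] for all productions B → γ; repeat for the newly added items until nothing changes.

Start with: [Y → D ; . P]
  [Y → D ; . P] has the dot before P: add [P → . D], [P → . ) ; )]
  [P → . D] has the dot before D: add [D → . num )], [D → . Y , num], [D → . num]
  [D → . Y , num] has the dot before Y: add [Y → . D ; P], [Y → . )]
No further items can be added.

CLOSURE = { [D → . Y , num], [D → . num )], [D → . num], [P → . ) ; )], [P → . D], [Y → . )], [Y → . D ; P], [Y → D ; . P] }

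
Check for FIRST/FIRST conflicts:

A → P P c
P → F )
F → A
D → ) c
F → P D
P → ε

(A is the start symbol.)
A FIRST/FIRST conflict occurs when two productions N → α and N → β for the same non-terminal have FIRST(α) ∩ FIRST(β) ≠ ∅ (with ε ∈ FIRST of a nullable right-hand side, so two nullable alternatives also conflict).

FIRST sets of the non-terminals at (or reachable through a nullable prefix from) the front of some alternative:
  FIRST(F) = { ')', 'c' }
  FIRST(A) = { ')', 'c' }
  FIRST(P) = { ')', 'c', ε }
  FIRST(D) = { ')' }

Productions for P:
  P → F ): FIRST = { ')', 'c' }
  P → ε: FIRST = { ε }
Productions for F:
  F → A: FIRST = { ')', 'c' }
  F → P D: FIRST = { ')', 'c' }
A, D have only one production, so no FIRST/FIRST conflict is possible there.

Conflict for F: F → A and F → P D
  Overlap: { ')', 'c' }

Answer: Yes. F → A / F → P D on { ')', 'c' }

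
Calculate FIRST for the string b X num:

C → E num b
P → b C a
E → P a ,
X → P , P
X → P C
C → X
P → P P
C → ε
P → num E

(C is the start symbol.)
To compute FIRST(b X num), process the symbols left to right:
Symbol b is a terminal. Add 'b' and stop.
FIRST(b X num) = { 'b' }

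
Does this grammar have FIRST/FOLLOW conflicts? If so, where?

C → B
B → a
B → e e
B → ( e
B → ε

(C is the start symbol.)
No FIRST/FOLLOW conflicts.

A FIRST/FOLLOW conflict occurs when a non-terminal N has a nullable alternative N → β (β ⇒* ε) and another alternative N → α with FIRST(α) ∩ FOLLOW(N) ≠ ∅: on such a lookahead the parser cannot decide between expanding α and letting N vanish via β.

Nullable non-terminals: B, C.

B: nullable alternative(s) B → ε; FOLLOW(B) = { $ }
  B → a: FIRST \ {ε} = { 'a' } — disjoint from FOLLOW(B)
  B → e e: FIRST \ {ε} = { 'e' } — disjoint from FOLLOW(B)
  B → ( e: FIRST \ {ε} = { '(' } — disjoint from FOLLOW(B)
  B → ε: FIRST \ {ε} = { } — this is the only nullable alternative, skip
C has a nullable alternative but only one production, so nothing to check.

No FIRST/FOLLOW conflicts found.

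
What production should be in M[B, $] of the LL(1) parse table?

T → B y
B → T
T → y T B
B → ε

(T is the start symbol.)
To find M[B, $], we find productions for B where $ is in the predict set (PREDICT(N → α) = (FIRST(α) \ {ε}) ∪ (FOLLOW(N) if α ⇒* ε)).

Relevant sets:
  FIRST(T) = { 'y' }
  FOLLOW(B) = { $, 'y' }

B → T: PREDICT = { 'y' }
B → ε: PREDICT = { $, 'y' }
  $ is in predict set, so this production goes in M[B, $]

M[B, $] = B → ε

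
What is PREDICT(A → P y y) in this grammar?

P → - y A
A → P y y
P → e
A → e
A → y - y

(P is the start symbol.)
{ '-', 'e' }

PREDICT(A → P y y) = (FIRST(RHS) \ {ε}) ∪ (FOLLOW(A) if ε ∈ FIRST(RHS), i.e. RHS ⇒* ε)
FIRST(P) = { '-', 'e' }
FIRST(P y y) = { '-', 'e' }
ε ∉ FIRST(P y y), so FOLLOW(A) is not added.
PREDICT(A → P y y) = { '-', 'e' }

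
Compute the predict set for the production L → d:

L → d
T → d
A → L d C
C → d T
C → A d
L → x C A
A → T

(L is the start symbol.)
{ 'd' }

PREDICT(L → d) = (FIRST(RHS) \ {ε}) ∪ (FOLLOW(L) if ε ∈ FIRST(RHS), i.e. RHS ⇒* ε)
FIRST(d) = { 'd' }
ε ∉ FIRST(d), so FOLLOW(L) is not added.
PREDICT(L → d) = { 'd' }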